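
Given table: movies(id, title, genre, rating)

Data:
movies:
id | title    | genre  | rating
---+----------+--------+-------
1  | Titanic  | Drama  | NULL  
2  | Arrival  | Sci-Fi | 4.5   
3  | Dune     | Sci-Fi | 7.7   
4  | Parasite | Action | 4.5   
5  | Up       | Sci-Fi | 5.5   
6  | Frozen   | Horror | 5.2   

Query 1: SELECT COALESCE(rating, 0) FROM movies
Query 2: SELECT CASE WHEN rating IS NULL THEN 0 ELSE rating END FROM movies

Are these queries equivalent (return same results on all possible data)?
Yes, equivalent

Both queries return: [(0,), (4.5,), (4.5,), (5.2,), (5.5,), (7.7,)]

Reason: COALESCE vs CASE for NULL handling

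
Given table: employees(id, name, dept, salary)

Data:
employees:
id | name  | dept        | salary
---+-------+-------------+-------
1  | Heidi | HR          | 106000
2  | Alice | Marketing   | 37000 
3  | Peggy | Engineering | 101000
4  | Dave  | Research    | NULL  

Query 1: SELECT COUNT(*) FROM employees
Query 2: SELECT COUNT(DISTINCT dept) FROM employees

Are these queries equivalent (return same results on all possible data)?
No, not equivalent

Query 1 returns: [(4,)]
Query 2 returns: [(4,)]

Reason: COUNT(*) counts rows, COUNT(DISTINCT dept) counts unique depts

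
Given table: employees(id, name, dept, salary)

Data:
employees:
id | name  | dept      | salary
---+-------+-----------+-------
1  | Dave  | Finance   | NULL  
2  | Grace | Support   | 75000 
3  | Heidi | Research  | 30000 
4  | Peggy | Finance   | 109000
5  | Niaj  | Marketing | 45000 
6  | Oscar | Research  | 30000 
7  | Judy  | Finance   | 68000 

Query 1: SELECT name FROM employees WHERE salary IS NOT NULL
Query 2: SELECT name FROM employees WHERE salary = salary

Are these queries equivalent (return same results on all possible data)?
Yes, equivalent

Both queries return: [('Grace',), ('Heidi',), ('Judy',), ('Niaj',), ('Oscar',), ('Peggy',)]

Reason: IS NOT NULL vs self-equality (both exclude NULLs)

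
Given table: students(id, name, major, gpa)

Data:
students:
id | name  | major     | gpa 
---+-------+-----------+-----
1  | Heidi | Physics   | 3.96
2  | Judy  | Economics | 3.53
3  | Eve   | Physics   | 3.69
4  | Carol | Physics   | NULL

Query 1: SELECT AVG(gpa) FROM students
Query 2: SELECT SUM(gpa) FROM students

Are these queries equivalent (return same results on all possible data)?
No, not equivalent

Query 1 returns: [(3.7266666666666666,)]
Query 2 returns: [(11.18,)]

Reason: AVG vs SUM give different aggregate values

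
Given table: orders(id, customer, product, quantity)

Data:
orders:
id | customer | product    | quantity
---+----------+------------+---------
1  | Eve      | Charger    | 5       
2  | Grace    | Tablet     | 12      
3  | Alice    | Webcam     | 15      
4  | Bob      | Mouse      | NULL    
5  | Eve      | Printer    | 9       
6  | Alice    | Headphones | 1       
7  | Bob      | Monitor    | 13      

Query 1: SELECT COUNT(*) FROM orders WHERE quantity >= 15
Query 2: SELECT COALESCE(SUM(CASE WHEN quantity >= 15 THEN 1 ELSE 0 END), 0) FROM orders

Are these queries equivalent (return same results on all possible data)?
Yes, equivalent

Both queries return: [(1,)]

Reason: COUNT with WHERE vs conditional SUM (COALESCE handles empty-table NULL)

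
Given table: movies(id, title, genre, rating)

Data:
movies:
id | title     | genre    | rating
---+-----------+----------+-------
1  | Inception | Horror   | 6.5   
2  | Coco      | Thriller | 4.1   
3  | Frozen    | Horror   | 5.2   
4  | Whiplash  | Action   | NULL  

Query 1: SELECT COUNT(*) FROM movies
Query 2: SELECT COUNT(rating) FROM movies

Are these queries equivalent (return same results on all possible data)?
No, not equivalent

Query 1 returns: [(4,)]
Query 2 returns: [(3,)]

Reason: COUNT(*) includes NULLs, COUNT(column) excludes them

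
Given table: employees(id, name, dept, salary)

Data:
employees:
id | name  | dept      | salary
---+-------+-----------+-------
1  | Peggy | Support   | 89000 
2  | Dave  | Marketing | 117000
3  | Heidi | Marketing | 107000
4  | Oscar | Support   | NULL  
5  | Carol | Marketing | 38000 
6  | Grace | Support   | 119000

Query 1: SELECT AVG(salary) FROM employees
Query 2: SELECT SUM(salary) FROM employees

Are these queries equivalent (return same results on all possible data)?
No, not equivalent

Query 1 returns: [(94000.0,)]
Query 2 returns: [(470000,)]

Reason: AVG vs SUM give different aggregate values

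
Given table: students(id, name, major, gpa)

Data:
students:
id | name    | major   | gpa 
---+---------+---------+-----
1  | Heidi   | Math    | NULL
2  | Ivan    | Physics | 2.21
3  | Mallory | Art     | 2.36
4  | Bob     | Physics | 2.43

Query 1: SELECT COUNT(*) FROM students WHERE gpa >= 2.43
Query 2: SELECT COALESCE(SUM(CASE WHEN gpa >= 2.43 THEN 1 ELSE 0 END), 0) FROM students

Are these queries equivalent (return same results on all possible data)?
Yes, equivalent

Both queries return: [(1,)]

Reason: COUNT with WHERE vs conditional SUM (COALESCE handles empty-table NULL)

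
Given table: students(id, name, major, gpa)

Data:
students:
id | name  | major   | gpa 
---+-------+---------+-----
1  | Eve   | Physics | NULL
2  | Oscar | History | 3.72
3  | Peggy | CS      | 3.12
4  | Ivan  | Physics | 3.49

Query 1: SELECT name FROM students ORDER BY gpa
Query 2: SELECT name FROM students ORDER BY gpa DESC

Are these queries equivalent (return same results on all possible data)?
No, not equivalent

Query 1 returns: [('Eve',), ('Peggy',), ('Ivan',), ('Oscar',)]
Query 2 returns: [('Oscar',), ('Ivan',), ('Peggy',), ('Eve',)]

Reason: ASC vs DESC gives opposite ordering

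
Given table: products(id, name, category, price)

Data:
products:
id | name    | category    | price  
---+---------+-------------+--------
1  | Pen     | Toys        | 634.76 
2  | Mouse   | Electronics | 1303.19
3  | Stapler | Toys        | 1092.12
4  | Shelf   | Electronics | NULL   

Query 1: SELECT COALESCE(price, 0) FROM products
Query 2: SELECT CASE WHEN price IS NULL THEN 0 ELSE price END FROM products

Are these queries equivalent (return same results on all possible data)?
Yes, equivalent

Both queries return: [(0,), (634.76,), (1092.12,), (1303.19,)]

Reason: COALESCE vs CASE for NULL handling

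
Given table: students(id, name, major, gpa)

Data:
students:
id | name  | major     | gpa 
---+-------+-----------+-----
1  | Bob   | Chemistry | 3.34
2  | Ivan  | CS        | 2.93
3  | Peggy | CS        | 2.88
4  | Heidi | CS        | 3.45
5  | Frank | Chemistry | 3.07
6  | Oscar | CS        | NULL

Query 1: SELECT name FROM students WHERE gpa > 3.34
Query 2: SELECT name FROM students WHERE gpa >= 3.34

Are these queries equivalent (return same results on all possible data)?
No, not equivalent

Query 1 returns: [('Heidi',)]
Query 2 returns: [('Bob',), ('Heidi',)]

Reason: > vs >= gives different results when gpa = 3.34 exists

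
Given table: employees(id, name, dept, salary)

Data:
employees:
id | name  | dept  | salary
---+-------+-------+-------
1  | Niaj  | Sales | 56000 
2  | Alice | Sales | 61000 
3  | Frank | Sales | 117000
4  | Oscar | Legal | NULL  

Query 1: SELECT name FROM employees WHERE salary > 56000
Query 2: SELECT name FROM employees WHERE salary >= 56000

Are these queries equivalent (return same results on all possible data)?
No, not equivalent

Query 1 returns: [('Alice',), ('Frank',)]
Query 2 returns: [('Niaj',), ('Alice',), ('Frank',)]

Reason: > vs >= gives different results when salary = 56000 exists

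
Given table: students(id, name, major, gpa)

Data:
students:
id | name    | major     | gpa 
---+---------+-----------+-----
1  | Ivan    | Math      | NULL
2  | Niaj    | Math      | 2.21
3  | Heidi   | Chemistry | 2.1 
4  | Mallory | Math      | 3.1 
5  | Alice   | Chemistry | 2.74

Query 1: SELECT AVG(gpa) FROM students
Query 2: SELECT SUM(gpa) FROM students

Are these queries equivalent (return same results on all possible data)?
No, not equivalent

Query 1 returns: [(2.5375,)]
Query 2 returns: [(10.15,)]

Reason: AVG vs SUM give different aggregate values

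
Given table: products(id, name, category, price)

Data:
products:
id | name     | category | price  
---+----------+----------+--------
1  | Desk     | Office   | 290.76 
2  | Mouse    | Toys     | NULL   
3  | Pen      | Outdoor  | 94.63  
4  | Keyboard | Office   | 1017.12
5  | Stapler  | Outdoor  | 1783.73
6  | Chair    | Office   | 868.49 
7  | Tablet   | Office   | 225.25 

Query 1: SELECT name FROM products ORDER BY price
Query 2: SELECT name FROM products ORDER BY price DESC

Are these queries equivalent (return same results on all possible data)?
No, not equivalent

Query 1 returns: [('Mouse',), ('Pen',), ('Tablet',), ('Desk',), ('Chair',), ('Keyboard',), ('Stapler',)]
Query 2 returns: [('Stapler',), ('Keyboard',), ('Chair',), ('Desk',), ('Tablet',), ('Pen',), ('Mouse',)]

Reason: ASC vs DESC gives opposite ordering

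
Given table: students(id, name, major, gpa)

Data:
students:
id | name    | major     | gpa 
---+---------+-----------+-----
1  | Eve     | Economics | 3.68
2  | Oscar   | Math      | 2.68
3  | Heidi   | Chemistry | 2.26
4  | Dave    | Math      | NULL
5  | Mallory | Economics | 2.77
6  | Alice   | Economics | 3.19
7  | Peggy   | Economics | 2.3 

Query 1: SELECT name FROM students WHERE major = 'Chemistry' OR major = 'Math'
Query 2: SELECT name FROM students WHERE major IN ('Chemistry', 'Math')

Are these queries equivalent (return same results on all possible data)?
Yes, equivalent

Both queries return: [('Dave',), ('Heidi',), ('Oscar',)]

Reason: OR vs IN are equivalent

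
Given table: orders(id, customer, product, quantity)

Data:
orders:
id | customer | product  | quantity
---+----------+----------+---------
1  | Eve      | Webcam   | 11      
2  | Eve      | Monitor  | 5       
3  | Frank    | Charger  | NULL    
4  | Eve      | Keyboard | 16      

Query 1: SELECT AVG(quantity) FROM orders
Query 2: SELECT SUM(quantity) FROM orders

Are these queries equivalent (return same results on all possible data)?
No, not equivalent

Query 1 returns: [(10.666666666666666,)]
Query 2 returns: [(32,)]

Reason: AVG vs SUM give different aggregate values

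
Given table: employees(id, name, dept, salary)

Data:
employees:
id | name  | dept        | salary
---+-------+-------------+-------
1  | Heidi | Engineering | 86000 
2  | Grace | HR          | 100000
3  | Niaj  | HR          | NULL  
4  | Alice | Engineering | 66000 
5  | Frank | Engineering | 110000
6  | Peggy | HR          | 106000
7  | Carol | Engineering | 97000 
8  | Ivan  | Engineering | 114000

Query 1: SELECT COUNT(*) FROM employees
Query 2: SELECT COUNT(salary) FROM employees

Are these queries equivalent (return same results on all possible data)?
No, not equivalent

Query 1 returns: [(8,)]
Query 2 returns: [(7,)]

Reason: COUNT(*) includes NULLs, COUNT(column) excludes them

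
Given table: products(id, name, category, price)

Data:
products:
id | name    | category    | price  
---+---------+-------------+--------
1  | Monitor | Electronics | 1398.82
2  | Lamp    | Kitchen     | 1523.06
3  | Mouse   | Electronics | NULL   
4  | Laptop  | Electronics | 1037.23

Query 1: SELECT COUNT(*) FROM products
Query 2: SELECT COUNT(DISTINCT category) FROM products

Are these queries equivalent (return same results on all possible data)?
No, not equivalent

Query 1 returns: [(4,)]
Query 2 returns: [(2,)]

Reason: COUNT(*) counts rows, COUNT(DISTINCT category) counts unique categorys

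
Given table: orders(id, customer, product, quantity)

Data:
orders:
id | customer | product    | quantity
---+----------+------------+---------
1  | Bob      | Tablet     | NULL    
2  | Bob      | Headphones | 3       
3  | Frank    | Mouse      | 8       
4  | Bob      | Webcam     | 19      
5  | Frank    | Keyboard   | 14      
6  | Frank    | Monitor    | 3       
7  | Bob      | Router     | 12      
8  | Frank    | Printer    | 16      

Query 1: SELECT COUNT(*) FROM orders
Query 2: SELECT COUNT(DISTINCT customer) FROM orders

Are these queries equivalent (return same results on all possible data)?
No, not equivalent

Query 1 returns: [(8,)]
Query 2 returns: [(2,)]

Reason: COUNT(*) counts rows, COUNT(DISTINCT customer) counts unique customers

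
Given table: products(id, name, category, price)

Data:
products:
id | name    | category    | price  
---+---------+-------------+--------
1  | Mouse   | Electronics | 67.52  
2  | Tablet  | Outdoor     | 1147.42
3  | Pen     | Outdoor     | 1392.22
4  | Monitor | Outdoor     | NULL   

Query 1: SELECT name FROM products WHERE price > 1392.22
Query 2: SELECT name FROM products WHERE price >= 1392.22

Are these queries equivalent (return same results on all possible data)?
No, not equivalent

Query 1 returns: []
Query 2 returns: [('Pen',)]

Reason: > vs >= gives different results when price = 1392.22 exists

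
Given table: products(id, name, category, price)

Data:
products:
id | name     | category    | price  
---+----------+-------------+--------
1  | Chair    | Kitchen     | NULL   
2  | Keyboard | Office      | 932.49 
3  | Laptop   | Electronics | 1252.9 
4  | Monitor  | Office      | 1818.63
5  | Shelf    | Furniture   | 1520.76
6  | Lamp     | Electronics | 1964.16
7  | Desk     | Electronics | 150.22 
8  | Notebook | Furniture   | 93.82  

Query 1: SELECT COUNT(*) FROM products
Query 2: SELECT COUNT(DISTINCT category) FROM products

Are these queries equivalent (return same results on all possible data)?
No, not equivalent

Query 1 returns: [(8,)]
Query 2 returns: [(4,)]

Reason: COUNT(*) counts rows, COUNT(DISTINCT category) counts unique categorys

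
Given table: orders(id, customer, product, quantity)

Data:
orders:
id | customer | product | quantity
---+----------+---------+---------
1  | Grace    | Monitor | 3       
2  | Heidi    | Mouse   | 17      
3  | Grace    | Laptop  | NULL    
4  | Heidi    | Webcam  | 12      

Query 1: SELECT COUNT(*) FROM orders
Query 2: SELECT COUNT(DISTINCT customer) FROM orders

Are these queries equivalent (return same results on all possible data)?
No, not equivalent

Query 1 returns: [(4,)]
Query 2 returns: [(2,)]

Reason: COUNT(*) counts rows, COUNT(DISTINCT customer) counts unique customers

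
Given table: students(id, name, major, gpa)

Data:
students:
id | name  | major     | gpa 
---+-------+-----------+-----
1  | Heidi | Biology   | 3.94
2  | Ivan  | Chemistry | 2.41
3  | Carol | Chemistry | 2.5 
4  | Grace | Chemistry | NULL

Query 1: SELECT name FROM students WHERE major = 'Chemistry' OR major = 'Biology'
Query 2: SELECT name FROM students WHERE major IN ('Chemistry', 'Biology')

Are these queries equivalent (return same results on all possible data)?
Yes, equivalent

Both queries return: [('Carol',), ('Grace',), ('Heidi',), ('Ivan',)]

Reason: OR vs IN are equivalent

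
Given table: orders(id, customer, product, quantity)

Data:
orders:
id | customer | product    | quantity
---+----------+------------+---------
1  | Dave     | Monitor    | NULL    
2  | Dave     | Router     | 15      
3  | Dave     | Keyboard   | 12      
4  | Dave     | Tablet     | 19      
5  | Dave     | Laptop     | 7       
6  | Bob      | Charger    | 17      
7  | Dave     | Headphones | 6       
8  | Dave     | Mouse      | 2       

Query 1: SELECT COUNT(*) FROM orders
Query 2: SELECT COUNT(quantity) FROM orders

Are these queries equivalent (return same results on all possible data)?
No, not equivalent

Query 1 returns: [(8,)]
Query 2 returns: [(7,)]

Reason: COUNT(*) includes NULLs, COUNT(column) excludes them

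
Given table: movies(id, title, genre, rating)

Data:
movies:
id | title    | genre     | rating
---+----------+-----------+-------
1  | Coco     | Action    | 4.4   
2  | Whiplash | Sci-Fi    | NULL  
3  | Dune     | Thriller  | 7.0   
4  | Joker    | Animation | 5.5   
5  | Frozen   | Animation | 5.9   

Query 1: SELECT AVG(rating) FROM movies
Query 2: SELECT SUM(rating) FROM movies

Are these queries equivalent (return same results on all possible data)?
No, not equivalent

Query 1 returns: [(5.7,)]
Query 2 returns: [(22.8,)]

Reason: AVG vs SUM give different aggregate values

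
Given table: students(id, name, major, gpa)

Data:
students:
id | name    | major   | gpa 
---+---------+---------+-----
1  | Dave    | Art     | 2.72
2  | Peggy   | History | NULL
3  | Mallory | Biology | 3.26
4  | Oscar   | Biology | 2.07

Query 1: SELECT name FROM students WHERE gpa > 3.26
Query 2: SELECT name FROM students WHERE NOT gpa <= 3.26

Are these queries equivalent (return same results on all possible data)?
Yes, equivalent

Both queries return: []

Reason: Both filter gpa > 3.26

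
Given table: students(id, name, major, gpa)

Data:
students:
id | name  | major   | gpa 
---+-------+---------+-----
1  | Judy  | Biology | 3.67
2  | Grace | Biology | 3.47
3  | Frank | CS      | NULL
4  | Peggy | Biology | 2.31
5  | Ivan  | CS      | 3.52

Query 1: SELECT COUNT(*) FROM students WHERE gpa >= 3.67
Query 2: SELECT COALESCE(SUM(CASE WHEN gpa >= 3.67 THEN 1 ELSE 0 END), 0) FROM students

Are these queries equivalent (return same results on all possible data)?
Yes, equivalent

Both queries return: [(1,)]

Reason: COUNT with WHERE vs conditional SUM (COALESCE handles empty-table NULL)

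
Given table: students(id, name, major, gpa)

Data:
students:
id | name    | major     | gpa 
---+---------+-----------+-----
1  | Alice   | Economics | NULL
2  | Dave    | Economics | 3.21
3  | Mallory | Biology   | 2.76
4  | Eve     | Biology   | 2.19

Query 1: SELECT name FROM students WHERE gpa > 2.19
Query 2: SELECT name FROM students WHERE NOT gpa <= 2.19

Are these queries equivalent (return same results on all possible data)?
Yes, equivalent

Both queries return: [('Dave',), ('Mallory',)]

Reason: Both filter gpa > 2.19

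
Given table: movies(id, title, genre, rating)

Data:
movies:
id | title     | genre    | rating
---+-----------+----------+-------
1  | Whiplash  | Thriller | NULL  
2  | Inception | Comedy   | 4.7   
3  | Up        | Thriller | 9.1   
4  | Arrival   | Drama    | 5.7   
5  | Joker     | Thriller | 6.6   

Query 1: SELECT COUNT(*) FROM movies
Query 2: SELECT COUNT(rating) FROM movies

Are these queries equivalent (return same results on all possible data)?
No, not equivalent

Query 1 returns: [(5,)]
Query 2 returns: [(4,)]

Reason: COUNT(*) includes NULLs, COUNT(column) excludes them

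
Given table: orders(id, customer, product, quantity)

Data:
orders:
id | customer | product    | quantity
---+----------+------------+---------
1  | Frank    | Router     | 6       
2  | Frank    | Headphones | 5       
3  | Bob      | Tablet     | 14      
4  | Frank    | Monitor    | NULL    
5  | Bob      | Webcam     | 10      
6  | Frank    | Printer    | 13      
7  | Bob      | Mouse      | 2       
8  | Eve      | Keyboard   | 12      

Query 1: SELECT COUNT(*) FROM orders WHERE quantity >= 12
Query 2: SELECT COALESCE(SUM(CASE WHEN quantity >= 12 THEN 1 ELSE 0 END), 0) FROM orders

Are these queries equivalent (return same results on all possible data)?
Yes, equivalent

Both queries return: [(3,)]

Reason: COUNT with WHERE vs conditional SUM (COALESCE handles empty-table NULL)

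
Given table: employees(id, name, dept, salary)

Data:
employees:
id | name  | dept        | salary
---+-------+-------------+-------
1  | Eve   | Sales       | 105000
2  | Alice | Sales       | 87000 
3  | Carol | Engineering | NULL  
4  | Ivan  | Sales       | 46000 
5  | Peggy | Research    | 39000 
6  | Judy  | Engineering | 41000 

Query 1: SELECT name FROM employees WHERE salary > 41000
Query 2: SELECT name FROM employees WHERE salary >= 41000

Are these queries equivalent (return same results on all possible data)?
No, not equivalent

Query 1 returns: [('Eve',), ('Alice',), ('Ivan',)]
Query 2 returns: [('Eve',), ('Alice',), ('Ivan',), ('Judy',)]

Reason: > vs >= gives different results when salary = 41000 exists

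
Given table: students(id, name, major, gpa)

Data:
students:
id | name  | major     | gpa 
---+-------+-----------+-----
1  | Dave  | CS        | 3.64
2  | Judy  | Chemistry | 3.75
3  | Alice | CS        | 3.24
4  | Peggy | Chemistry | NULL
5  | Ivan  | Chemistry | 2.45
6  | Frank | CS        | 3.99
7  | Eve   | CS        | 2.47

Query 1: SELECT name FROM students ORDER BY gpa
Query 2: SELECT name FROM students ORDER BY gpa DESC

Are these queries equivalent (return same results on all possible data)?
No, not equivalent

Query 1 returns: [('Peggy',), ('Ivan',), ('Eve',), ('Alice',), ('Dave',), ('Judy',), ('Frank',)]
Query 2 returns: [('Frank',), ('Judy',), ('Dave',), ('Alice',), ('Eve',), ('Ivan',), ('Peggy',)]

Reason: ASC vs DESC gives opposite ordering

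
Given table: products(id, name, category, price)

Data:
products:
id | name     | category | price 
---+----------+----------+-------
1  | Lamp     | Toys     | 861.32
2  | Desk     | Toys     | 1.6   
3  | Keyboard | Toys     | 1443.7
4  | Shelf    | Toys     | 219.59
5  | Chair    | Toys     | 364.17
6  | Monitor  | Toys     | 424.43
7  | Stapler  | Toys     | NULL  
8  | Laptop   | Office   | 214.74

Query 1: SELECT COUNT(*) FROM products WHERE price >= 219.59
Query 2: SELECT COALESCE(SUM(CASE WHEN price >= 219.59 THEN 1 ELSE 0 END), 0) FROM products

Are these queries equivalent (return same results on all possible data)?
Yes, equivalent

Both queries return: [(5,)]

Reason: COUNT with WHERE vs conditional SUM (COALESCE handles empty-table NULL)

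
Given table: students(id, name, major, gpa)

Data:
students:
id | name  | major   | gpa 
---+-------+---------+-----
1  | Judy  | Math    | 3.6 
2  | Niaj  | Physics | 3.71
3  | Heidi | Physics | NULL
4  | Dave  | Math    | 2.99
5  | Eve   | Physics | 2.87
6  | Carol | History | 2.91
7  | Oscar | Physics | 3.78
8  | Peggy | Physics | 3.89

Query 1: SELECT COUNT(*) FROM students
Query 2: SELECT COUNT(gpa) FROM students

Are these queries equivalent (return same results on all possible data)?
No, not equivalent

Query 1 returns: [(8,)]
Query 2 returns: [(7,)]

Reason: COUNT(*) includes NULLs, COUNT(column) excludes them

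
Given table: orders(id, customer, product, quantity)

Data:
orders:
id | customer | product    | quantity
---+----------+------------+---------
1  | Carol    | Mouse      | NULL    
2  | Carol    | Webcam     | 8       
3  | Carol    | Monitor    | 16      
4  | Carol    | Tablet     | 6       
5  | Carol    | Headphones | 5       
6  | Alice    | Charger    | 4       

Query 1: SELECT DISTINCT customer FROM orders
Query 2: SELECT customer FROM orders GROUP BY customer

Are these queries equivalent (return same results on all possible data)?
Yes, equivalent

Both queries return: [('Alice',), ('Carol',)]

Reason: Both get unique customers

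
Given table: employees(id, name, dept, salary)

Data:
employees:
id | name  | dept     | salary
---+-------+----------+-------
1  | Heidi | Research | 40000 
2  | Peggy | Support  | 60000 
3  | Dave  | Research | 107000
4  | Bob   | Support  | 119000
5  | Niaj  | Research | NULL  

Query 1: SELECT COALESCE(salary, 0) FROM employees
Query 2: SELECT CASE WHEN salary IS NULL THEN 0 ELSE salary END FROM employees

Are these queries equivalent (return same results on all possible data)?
Yes, equivalent

Both queries return: [(0,), (40000,), (60000,), (107000,), (119000,)]

Reason: COALESCE vs CASE for NULL handling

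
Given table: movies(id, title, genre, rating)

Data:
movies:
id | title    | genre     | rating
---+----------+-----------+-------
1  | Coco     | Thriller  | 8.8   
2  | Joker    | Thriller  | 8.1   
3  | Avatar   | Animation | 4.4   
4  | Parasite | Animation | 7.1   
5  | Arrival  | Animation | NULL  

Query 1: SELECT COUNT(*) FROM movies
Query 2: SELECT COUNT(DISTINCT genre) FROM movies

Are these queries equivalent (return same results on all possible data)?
No, not equivalent

Query 1 returns: [(5,)]
Query 2 returns: [(2,)]

Reason: COUNT(*) counts rows, COUNT(DISTINCT genre) counts unique genres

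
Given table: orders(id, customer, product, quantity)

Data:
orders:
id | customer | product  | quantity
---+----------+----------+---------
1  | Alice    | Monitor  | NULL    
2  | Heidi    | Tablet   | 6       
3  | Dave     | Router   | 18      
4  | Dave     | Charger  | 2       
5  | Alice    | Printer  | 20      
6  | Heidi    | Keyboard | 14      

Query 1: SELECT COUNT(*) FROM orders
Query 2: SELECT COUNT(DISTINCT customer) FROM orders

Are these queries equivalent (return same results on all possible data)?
No, not equivalent

Query 1 returns: [(6,)]
Query 2 returns: [(3,)]

Reason: COUNT(*) counts rows, COUNT(DISTINCT customer) counts unique customers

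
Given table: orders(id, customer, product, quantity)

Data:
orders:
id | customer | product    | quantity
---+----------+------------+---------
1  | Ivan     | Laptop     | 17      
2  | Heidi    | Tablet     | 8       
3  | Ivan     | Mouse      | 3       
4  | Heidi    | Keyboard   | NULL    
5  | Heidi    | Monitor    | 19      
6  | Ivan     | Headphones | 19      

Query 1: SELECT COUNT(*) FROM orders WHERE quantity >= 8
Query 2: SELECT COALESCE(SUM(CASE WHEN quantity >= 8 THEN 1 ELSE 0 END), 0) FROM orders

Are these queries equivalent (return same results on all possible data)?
Yes, equivalent

Both queries return: [(4,)]

Reason: COUNT with WHERE vs conditional SUM (COALESCE handles empty-table NULL)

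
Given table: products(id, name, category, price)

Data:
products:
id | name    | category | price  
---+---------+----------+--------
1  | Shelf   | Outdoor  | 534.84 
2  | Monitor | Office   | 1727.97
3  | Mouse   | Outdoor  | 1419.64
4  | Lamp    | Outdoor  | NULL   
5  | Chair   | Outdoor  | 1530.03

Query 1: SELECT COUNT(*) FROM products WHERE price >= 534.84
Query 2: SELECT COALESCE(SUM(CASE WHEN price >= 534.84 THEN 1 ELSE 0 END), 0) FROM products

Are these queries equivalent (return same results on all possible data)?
Yes, equivalent

Both queries return: [(4,)]

Reason: COUNT with WHERE vs conditional SUM (COALESCE handles empty-table NULL)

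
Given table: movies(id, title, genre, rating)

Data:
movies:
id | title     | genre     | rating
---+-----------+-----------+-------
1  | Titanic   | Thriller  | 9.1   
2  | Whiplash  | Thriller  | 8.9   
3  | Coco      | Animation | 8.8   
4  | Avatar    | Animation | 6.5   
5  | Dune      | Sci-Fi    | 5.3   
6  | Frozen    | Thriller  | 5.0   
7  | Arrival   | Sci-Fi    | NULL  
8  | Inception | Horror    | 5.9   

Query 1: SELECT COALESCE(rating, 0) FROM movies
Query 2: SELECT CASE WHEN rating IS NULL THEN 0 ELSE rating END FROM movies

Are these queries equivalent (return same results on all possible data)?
Yes, equivalent

Both queries return: [(0,), (5.0,), (5.3,), (5.9,), (6.5,), (8.8,), (8.9,), (9.1,)]

Reason: COALESCE vs CASE for NULL handling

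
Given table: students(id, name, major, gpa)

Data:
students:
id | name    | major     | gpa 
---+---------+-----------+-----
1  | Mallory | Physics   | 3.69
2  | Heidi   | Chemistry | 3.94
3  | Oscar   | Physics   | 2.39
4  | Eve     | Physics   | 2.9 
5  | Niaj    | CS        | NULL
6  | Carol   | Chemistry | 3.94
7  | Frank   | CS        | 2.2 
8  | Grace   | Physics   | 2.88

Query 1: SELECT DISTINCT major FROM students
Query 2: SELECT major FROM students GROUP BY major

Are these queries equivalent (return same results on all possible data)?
Yes, equivalent

Both queries return: [('CS',), ('Chemistry',), ('Physics',)]

Reason: Both get unique majors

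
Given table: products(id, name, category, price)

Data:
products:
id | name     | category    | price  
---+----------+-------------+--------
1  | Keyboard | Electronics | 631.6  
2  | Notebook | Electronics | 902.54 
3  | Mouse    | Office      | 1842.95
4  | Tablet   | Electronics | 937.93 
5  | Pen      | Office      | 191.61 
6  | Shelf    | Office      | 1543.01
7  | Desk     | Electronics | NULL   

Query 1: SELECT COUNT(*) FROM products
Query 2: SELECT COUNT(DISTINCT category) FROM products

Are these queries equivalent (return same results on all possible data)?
No, not equivalent

Query 1 returns: [(7,)]
Query 2 returns: [(2,)]

Reason: COUNT(*) counts rows, COUNT(DISTINCT category) counts unique categorys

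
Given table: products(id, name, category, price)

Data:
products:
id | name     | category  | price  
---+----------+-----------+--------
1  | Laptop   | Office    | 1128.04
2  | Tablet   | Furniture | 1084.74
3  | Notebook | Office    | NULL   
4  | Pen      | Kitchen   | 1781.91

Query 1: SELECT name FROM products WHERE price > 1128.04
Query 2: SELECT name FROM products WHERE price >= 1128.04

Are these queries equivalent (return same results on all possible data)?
No, not equivalent

Query 1 returns: [('Pen',)]
Query 2 returns: [('Laptop',), ('Pen',)]

Reason: > vs >= gives different results when price = 1128.04 exists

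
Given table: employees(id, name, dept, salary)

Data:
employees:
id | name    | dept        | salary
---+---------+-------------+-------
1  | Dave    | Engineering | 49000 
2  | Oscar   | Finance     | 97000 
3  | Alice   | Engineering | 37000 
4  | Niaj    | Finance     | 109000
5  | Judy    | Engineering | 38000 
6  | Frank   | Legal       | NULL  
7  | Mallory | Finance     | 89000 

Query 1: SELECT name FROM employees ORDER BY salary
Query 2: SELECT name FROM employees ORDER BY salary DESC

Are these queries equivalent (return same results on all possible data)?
No, not equivalent

Query 1 returns: [('Frank',), ('Alice',), ('Judy',), ('Dave',), ('Mallory',), ('Oscar',), ('Niaj',)]
Query 2 returns: [('Niaj',), ('Oscar',), ('Mallory',), ('Dave',), ('Judy',), ('Alice',), ('Frank',)]

Reason: ASC vs DESC gives opposite ordering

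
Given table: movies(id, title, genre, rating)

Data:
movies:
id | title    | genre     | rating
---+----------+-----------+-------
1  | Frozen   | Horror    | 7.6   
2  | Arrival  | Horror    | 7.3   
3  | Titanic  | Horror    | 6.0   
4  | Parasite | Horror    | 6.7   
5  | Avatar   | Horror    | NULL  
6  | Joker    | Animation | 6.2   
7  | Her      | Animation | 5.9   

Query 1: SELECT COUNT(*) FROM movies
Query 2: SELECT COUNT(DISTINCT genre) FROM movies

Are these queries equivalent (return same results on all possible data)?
No, not equivalent

Query 1 returns: [(7,)]
Query 2 returns: [(2,)]

Reason: COUNT(*) counts rows, COUNT(DISTINCT genre) counts unique genres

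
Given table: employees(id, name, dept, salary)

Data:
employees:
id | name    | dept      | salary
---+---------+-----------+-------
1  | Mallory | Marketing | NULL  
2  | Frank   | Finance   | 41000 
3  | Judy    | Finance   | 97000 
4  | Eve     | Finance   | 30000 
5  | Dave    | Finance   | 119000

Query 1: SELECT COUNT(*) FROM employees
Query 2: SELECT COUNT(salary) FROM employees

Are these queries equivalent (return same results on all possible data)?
No, not equivalent

Query 1 returns: [(5,)]
Query 2 returns: [(4,)]

Reason: COUNT(*) includes NULLs, COUNT(column) excludes them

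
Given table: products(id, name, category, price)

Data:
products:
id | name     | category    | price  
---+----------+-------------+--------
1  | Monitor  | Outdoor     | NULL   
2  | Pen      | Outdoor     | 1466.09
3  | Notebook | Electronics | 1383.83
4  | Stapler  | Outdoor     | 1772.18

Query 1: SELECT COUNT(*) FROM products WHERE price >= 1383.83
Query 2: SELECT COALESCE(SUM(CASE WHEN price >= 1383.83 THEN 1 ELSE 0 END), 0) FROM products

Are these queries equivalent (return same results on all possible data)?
Yes, equivalent

Both queries return: [(3,)]

Reason: COUNT with WHERE vs conditional SUM (COALESCE handles empty-table NULL)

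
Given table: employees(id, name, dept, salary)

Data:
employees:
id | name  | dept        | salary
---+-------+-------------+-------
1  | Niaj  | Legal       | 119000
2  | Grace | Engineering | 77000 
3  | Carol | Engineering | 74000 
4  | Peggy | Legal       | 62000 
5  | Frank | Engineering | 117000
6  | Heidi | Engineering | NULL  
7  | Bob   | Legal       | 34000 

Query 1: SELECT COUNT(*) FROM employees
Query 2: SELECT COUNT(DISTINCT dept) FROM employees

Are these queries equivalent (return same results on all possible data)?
No, not equivalent

Query 1 returns: [(7,)]
Query 2 returns: [(2,)]

Reason: COUNT(*) counts rows, COUNT(DISTINCT dept) counts unique depts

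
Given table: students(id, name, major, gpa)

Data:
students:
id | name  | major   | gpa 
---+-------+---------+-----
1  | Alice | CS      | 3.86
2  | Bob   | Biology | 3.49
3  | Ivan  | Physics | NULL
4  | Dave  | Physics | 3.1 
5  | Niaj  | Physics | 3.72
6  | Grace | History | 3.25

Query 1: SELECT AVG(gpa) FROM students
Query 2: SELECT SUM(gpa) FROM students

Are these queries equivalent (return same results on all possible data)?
No, not equivalent

Query 1 returns: [(3.4840000000000004,)]
Query 2 returns: [(17.42,)]

Reason: AVG vs SUM give different aggregate values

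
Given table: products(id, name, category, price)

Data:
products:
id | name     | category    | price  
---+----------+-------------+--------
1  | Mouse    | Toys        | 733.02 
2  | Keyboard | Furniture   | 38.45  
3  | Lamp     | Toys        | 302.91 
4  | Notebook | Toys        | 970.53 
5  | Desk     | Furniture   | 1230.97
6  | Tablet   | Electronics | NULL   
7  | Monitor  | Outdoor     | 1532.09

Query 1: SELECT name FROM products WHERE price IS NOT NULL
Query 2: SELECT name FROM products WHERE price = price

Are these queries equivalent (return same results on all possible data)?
Yes, equivalent

Both queries return: [('Desk',), ('Keyboard',), ('Lamp',), ('Monitor',), ('Mouse',), ('Notebook',)]

Reason: IS NOT NULL vs self-equality (both exclude NULLs)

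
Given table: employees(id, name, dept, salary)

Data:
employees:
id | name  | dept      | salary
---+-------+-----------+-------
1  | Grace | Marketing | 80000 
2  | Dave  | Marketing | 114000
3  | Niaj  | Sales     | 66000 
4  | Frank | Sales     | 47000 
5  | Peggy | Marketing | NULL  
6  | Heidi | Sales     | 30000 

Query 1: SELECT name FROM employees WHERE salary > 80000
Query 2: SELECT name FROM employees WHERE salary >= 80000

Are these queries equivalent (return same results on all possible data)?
No, not equivalent

Query 1 returns: [('Dave',)]
Query 2 returns: [('Grace',), ('Dave',)]

Reason: > vs >= gives different results when salary = 80000 exists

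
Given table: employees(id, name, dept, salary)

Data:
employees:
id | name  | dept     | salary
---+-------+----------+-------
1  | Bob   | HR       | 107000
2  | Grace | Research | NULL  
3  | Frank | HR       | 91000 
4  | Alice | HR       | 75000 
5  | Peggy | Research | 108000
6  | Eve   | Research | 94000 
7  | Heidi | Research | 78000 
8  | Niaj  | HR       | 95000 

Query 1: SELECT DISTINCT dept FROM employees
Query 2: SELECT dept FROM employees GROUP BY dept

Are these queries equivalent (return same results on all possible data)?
Yes, equivalent

Both queries return: [('HR',), ('Research',)]

Reason: Both get unique depts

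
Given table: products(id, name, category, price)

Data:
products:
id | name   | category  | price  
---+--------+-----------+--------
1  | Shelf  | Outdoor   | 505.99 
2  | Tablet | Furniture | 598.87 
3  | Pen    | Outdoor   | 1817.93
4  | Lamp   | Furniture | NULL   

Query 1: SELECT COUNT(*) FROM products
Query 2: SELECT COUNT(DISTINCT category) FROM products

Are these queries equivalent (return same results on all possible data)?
No, not equivalent

Query 1 returns: [(4,)]
Query 2 returns: [(2,)]

Reason: COUNT(*) counts rows, COUNT(DISTINCT category) counts unique categorys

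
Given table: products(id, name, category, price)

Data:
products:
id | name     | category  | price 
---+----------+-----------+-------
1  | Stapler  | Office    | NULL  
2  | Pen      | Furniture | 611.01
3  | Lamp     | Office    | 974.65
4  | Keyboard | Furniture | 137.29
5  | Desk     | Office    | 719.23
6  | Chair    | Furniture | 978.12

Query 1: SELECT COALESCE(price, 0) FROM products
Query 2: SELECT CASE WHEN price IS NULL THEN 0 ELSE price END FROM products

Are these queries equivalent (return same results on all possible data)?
Yes, equivalent

Both queries return: [(0,), (137.29,), (611.01,), (719.23,), (974.65,), (978.12,)]

Reason: COALESCE vs CASE for NULL handling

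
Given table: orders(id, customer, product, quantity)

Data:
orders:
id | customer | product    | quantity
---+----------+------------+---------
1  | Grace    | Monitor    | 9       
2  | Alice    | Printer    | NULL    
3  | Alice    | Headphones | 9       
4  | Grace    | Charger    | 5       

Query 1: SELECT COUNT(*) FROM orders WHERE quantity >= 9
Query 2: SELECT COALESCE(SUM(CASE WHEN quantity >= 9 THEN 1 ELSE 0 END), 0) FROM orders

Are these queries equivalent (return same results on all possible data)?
Yes, equivalent

Both queries return: [(2,)]

Reason: COUNT with WHERE vs conditional SUM (COALESCE handles empty-table NULL)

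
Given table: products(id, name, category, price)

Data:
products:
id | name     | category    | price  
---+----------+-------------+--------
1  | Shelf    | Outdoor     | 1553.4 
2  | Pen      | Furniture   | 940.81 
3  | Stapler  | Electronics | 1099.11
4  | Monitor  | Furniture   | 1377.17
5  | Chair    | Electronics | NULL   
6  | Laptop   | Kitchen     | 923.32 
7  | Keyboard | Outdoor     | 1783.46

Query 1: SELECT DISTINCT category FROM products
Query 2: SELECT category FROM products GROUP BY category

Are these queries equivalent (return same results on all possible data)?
Yes, equivalent

Both queries return: [('Electronics',), ('Furniture',), ('Kitchen',), ('Outdoor',)]

Reason: Both get unique categorys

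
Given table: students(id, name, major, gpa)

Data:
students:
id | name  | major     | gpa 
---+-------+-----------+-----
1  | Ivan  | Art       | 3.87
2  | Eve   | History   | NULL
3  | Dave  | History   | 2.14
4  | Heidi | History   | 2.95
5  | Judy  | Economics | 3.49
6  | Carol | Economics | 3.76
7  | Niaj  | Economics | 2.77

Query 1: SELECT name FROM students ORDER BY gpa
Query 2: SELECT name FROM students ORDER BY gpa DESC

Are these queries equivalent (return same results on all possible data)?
No, not equivalent

Query 1 returns: [('Eve',), ('Dave',), ('Niaj',), ('Heidi',), ('Judy',), ('Carol',), ('Ivan',)]
Query 2 returns: [('Ivan',), ('Carol',), ('Judy',), ('Heidi',), ('Niaj',), ('Dave',), ('Eve',)]

Reason: ASC vs DESC gives opposite ordering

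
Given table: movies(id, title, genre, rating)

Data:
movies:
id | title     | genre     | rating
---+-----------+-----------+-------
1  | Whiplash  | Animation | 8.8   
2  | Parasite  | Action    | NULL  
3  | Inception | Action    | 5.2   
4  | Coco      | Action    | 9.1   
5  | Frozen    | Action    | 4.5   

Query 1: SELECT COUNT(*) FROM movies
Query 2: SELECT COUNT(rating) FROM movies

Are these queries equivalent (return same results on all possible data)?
No, not equivalent

Query 1 returns: [(5,)]
Query 2 returns: [(4,)]

Reason: COUNT(*) includes NULLs, COUNT(column) excludes them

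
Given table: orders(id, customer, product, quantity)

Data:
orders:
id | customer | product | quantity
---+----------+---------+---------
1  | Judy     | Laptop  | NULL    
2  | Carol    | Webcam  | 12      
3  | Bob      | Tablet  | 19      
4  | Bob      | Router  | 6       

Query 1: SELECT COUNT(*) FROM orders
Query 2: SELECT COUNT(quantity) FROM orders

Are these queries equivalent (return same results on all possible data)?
No, not equivalent

Query 1 returns: [(4,)]
Query 2 returns: [(3,)]

Reason: COUNT(*) includes NULLs, COUNT(column) excludes them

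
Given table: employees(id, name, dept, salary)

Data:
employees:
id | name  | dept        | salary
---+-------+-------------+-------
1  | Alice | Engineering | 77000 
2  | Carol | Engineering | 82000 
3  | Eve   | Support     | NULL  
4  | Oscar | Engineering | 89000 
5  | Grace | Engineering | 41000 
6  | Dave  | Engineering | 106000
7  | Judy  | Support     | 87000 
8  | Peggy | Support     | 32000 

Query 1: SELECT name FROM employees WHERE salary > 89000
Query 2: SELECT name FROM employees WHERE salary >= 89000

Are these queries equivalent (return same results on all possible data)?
No, not equivalent

Query 1 returns: [('Dave',)]
Query 2 returns: [('Oscar',), ('Dave',)]

Reason: > vs >= gives different results when salary = 89000 exists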